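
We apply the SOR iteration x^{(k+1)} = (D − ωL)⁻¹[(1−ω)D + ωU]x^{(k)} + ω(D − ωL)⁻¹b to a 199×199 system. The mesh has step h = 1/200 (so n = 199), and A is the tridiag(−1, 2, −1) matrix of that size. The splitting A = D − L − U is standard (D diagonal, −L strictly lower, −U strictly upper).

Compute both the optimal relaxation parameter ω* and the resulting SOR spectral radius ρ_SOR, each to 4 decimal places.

ω* = 1.9691, ρ_SOR = 0.9691

ρ_J = max_k |cos(kπ/200)| = cos(π/200) = 0.9999
√(1 − cos²(π/200)) = sin(π/200) ≈ 0.01571.
Then 2/(1+√(1−ρ_J²)) = 2/(1+0.01571); ω* = 2/1.01571 = 1.9691.
and ρ(B_{ω*}) = 1.9691 − 1 = 0.9691.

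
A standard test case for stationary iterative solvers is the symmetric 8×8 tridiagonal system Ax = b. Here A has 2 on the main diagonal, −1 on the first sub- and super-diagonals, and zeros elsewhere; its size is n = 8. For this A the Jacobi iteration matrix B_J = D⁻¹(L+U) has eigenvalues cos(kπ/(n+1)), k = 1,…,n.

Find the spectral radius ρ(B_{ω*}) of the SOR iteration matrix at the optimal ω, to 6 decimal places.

½·tridiag(1,0,1) at n=8: λ_k = cos(kπ/9); max |λ| at k=1 ⇒ ρ_J = cos(π/9) ≈ 0.939693.
root = sin(π/9) = 0.3420201  (since 1−cos² = sin²).
So ω* = 2/1.3420201 = 1.490291 (Young).
and ρ(B_{ω*}) = 1.490291 − 1 = 0.490291.

ρ_SOR = 0.490291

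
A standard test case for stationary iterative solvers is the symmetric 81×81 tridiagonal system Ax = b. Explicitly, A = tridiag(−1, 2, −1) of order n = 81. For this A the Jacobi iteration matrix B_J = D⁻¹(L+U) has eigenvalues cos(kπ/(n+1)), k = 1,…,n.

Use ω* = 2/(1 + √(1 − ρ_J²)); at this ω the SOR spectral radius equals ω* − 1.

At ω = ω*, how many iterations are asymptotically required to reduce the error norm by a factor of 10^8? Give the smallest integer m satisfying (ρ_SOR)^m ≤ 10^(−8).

m = 241

B_J for the 81×81 system has eigenvalues cos(kπ/82); ρ_J = cos(π/82) = 0.9992662.
√(1 − cos²(π/82)) = sin(π/82) ≈ 0.0383027.
ω* = 2/(1 + 0.0383027) = 2/1.0383027 = 1.9262206.
At ω = 1.9262206 every |λ(B_ω)| = ω−1, so ρ_SOR = 0.9262206.
Need (0.9262206)^m ≤ 10^(−8): m ≥ 8·ln10/|ln 0.9262206| = 18.4207/0.0766428 = 240.345 ⇒ m = 241.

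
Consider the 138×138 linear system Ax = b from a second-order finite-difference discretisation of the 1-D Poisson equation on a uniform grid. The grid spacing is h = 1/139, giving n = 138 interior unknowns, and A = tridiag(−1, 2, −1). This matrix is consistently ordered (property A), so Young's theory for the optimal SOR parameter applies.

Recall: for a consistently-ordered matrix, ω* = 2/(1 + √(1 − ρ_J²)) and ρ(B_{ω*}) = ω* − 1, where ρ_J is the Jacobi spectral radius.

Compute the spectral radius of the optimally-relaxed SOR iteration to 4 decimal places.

B_J for the 138×138 system has eigenvalues cos(kπ/139); ρ_J = cos(π/139) = 0.9997.
√(1 − cos²(π/139)) = sin(π/139) ≈ 0.02260.
ω* = 2/(1 + 0.02260) = 2/1.02260 = 1.9558.
ρ(B_{ω*}) = ω*−1 = 0.9558

ρ_SOR = 0.9558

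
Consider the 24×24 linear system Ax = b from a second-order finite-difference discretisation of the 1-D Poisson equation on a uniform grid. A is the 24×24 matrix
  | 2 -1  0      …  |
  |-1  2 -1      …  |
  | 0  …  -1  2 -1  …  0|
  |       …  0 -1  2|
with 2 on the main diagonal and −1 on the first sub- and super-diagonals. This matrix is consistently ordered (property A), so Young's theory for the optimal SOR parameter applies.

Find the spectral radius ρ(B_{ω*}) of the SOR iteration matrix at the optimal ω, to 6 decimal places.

ρ_SOR = 0.777251

B_J for the 24×24 system has eigenvalues cos(kπ/25); ρ_J = cos(π/25) = 0.992115.
√(1−ρ_J²) = |sin(π/25)| = 0.1253332
So ω* = 2/1.1253332 = 1.777251 (Young).
ρ_SOR = ω* − 1 = 1.777251 − 1 = 0.777251.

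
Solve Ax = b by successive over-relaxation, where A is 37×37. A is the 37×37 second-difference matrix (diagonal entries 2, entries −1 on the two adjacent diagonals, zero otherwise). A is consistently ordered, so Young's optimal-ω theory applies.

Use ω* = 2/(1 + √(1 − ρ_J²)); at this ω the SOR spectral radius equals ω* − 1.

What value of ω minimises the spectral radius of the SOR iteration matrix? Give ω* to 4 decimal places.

n=37: λ(B_J) = 1 − λ(A)/2 = cos(kπ/38); k=1 gives ρ_J = 0.9966.
root = sin(π/38) = 0.08258  (since 1−cos² = sin²).
ω* = 2/(1 + 0.08258) = 2/1.08258 = 1.8474.
[ρ_SOR] ω* − 1 = 0.8474.

ω* = 1.8474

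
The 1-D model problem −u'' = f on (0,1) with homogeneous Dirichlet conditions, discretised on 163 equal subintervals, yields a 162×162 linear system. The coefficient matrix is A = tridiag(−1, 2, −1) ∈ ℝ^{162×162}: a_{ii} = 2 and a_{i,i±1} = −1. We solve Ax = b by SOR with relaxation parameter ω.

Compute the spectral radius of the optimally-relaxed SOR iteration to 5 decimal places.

ρ_SOR = 0.96218

spectrum of D⁻¹(L+U) = {cos(kπ/163) : 1≤k≤162}; ρ_J = cos(π/163) = 0.99981.
root = sin(π/163) = 0.019272  (since 1−cos² = sin²).
So ω* = 2/1.019272 = 1.96218 (Young).
[ρ_SOR] ω* − 1 = 0.96218.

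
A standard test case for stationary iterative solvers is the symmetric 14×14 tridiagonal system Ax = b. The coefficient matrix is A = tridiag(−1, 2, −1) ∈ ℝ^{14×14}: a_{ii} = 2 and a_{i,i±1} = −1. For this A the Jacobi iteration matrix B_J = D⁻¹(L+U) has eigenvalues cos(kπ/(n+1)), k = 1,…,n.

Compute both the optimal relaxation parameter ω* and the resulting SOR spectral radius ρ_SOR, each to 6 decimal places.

ω* = 1.655750, ρ_SOR = 0.655750

With n=14, ρ(Jacobi) = cos(π/15) = 0.978148.
root = sin(π/15) = 0.2079117  (since 1−cos² = sin²).
So ω* = 2/1.2079117 = 1.655750 (Young).
Hence ρ(B_{ω*}) = 1.655750 − 1 = 0.655750.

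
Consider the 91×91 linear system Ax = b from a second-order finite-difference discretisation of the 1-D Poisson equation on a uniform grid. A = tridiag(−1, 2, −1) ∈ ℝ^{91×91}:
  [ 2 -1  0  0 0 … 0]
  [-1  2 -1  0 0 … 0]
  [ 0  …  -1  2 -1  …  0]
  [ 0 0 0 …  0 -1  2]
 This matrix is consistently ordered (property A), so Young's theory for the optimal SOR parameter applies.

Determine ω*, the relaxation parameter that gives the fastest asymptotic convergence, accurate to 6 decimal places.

ω* = 1.933972

With n=91, ρ(Jacobi) = cos(π/92) = 0.999417.
√(1−ρ_J²) simplifies to sin(π/92) = 0.0341411.
Young: ω* = 2/(1+√(1−ρ_J²)) = 2/(1+0.0341411) = 2/1.0341411 = 1.933972.
ρ_SOR = ω* − 1 = 1.933972 − 1 = 0.933972.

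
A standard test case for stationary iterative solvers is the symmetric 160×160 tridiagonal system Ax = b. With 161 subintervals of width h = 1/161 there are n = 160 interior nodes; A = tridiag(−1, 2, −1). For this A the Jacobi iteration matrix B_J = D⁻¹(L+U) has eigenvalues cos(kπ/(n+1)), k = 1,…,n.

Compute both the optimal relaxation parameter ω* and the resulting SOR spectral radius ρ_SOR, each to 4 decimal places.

ω* = 1.9617, ρ_SOR = 0.9617

With n=160, ρ(Jacobi) = cos(π/161) = 0.9998.
√(1 − cos²(π/161)) = sin(π/161) ≈ 0.01951.
ω* = 2 / (1 + 0.01951) = 2 / 1.01951 ≈ 1.9617.
[ρ_SOR] ω* − 1 = 0.9617.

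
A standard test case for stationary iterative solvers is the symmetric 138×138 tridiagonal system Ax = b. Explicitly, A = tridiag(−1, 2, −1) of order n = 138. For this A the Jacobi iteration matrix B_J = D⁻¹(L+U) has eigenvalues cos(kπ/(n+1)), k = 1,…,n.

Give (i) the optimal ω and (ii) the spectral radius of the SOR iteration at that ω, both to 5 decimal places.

ω* = 1.95580, ρ_SOR = 0.95580

With n=138, ρ(Jacobi) = cos(π/139) = 0.99974.
√(1−ρ_J²) = |sin(π/139)| = 0.022599
ω* = 2/(1+0.022599) = 1.95580
and ρ(B_{ω*}) = 1.95580 − 1 = 0.95580.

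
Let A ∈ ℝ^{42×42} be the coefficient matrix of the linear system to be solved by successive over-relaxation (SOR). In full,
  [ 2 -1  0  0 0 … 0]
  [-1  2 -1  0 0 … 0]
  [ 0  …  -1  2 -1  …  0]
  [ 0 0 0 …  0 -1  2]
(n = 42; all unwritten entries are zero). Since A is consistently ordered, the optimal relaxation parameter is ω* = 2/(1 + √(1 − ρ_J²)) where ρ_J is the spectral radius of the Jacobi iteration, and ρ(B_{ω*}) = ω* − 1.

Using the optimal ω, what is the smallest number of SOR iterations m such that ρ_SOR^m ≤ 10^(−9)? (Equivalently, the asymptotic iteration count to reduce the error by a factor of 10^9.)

[ρ_J] n=42: ρ(B_J) = cos(π/(n+1)) = cos(π/43) = 0.9973323.
root = sin(π/43) = 0.0729953  (since 1−cos² = sin²).
ω* = 2/(1+0.0729953) = 1.8639411
ρ_SOR = ω* − 1 = 1.8639411 − 1 = 0.8639411.
Need (0.8639411)^m ≤ 10^(−9): m ≥ 9·ln10/|ln 0.8639411| = 20.7233/0.146251 = 141.697 ⇒ m = 142.

m = 142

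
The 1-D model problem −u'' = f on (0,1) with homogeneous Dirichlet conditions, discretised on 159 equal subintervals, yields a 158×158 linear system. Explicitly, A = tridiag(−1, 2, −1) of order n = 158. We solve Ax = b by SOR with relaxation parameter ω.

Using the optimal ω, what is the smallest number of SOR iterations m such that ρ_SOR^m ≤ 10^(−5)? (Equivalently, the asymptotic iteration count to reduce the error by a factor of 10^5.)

n=158: λ(B_J) = 1 − λ(A)/2 = cos(kπ/159); k=1 gives ρ_J = 0.9998048.
√(1−ρ_J²) simplifies to sin(π/159) = 0.0197572.
[ω*] 2 ÷ (1 + 0.0197572) = 2 ÷ 1.0197572 = 1.9612512.
and ρ(B_{ω*}) = 1.9612512 − 1 = 0.9612512.
For 5 digits: m = 5·ln10 / (−ln 0.9612512) = 11.5129/0.0395195 = 291.322; round up → m = 292.

m = 292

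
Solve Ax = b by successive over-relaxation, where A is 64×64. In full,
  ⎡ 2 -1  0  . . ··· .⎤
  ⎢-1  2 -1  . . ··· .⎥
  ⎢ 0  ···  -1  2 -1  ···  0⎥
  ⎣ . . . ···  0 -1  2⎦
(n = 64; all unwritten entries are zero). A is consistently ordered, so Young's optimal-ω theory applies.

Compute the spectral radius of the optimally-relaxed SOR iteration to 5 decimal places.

n=64: λ(B_J) = 1 − λ(A)/2 = cos(kπ/65); k=1 gives ρ_J = 0.99883.
1 − cos²(π/65) = sin²(π/65) ⇒ √(1−ρ_J²) = sin(π/65) = 0.048313.
So ω* = 2/1.048313 = 1.90783 (Young).
ρ(B_{ω*}) = ω*−1 = 0.90783

ρ_SOR = 0.90783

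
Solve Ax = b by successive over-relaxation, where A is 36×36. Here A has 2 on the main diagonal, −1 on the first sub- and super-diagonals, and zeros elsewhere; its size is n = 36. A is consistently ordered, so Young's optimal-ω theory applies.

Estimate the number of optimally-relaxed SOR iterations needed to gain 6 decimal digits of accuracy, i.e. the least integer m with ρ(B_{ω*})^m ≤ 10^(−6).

½·tridiag(1,0,1) at n=36: λ_k = cos(kπ/37); max |λ| at k=1 ⇒ ρ_J = cos(π/37) ≈ 0.9963975.
1 − cos²(π/37) = sin²(π/37) ⇒ √(1−ρ_J²) = sin(π/37) = 0.0848059.
ω* = 2 / (1 + 0.0848059) = 2 / 1.0848059 ≈ 1.8436478.
Hence ρ(B_{ω*}) = 1.8436478 − 1 = 0.8436478.
ρ_SOR^m ≤ 10^(−6) ⇔ m ≥ 6·ln10/(−ln 0.8436478) = 13.8155/0.17002 = 81.258; m = ⌈81.258⌉ = 82.

m = 82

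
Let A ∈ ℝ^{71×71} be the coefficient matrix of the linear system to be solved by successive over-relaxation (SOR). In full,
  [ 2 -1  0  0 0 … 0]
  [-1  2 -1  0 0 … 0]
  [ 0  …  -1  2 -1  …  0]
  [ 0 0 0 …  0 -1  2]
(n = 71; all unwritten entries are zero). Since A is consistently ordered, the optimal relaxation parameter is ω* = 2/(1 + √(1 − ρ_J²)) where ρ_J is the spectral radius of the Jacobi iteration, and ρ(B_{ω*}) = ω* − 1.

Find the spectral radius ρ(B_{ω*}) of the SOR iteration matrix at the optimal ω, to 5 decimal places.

With n=71, ρ(Jacobi) = cos(π/72) = 0.99905.
√(1 − cos²(π/72)) = sin(π/72) ≈ 0.043619.
ω* = 2/(1 + 0.043619) = 2/1.043619 = 1.91641.
ρ(B_{ω*}) = ω*−1 = 0.91641

ρ_SOR = 0.91641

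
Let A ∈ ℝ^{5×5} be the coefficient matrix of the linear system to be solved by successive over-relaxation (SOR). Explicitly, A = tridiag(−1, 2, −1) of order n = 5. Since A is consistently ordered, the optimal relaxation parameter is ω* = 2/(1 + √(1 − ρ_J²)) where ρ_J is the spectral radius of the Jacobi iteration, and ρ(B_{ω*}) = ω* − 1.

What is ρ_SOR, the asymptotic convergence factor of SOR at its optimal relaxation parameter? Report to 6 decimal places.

With n=5, ρ(Jacobi) = cos(π/6) = 0.866025.
√(1−ρ_J²) = |sin(π/6)| = 0.5000000
ω* = 2/(1+0.5000000) = 1.333333
and ρ(B_{ω*}) = 1.333333 − 1 = 0.333333.

ρ_SOR = 0.333333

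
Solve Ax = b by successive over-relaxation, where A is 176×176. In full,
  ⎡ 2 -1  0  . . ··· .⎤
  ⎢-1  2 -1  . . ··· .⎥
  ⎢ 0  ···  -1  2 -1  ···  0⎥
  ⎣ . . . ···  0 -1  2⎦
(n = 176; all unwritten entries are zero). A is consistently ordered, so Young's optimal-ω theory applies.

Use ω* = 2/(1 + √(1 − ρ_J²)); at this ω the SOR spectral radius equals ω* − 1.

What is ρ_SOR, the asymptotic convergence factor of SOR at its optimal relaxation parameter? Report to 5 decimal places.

ρ_SOR = 0.96512

n=176: λ(B_J) = 1 − λ(A)/2 = cos(kπ/177); k=1 gives ρ_J = 0.99984.
root = sin(π/177) = 0.017748  (since 1−cos² = sin²).
Young: ω* = 2/(1+√(1−ρ_J²)) = 2/(1+0.017748) = 2/1.017748 = 1.96512.
At ω = 1.96512 every |λ(B_ω)| = ω−1, so ρ_SOR = 0.96512.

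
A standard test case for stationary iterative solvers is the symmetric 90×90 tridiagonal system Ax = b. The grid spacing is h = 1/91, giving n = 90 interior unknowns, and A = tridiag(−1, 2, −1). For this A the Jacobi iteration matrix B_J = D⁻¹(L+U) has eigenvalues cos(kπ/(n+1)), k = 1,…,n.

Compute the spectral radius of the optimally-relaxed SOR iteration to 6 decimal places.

ρ_SOR = 0.933271

½·tridiag(1,0,1) at n=90: λ_k = cos(kπ/91); max |λ| at k=1 ⇒ ρ_J = cos(π/91) ≈ 0.999404.
√(1−ρ_J²) = |sin(π/91)| = 0.0345161
So ω* = 2/1.0345161 = 1.933271 (Young).
[ρ_SOR] ω* − 1 = 0.933271.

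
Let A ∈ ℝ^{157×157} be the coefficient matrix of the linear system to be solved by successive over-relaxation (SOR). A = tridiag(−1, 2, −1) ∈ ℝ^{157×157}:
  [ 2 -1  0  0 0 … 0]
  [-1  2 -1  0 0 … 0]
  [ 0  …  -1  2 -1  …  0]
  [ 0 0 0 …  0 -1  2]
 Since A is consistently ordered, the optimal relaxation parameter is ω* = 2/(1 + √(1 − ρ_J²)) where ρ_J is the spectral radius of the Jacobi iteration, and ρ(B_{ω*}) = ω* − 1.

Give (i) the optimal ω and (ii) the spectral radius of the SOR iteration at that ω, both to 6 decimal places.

ω* = 1.961011, ρ_SOR = 0.961011

[ρ_J] n=157: ρ(B_J) = cos(π/(n+1)) = cos(π/158) = 0.999802.
1 − cos²(π/158) = sin²(π/158) ⇒ √(1−ρ_J²) = sin(π/158) = 0.0198822.
Young: ω* = 2/(1+√(1−ρ_J²)) = 2/(1+0.0198822) = 2/1.0198822 = 1.961011.
ρ_SOR = ω* − 1 = 1.961011 − 1 = 0.961011.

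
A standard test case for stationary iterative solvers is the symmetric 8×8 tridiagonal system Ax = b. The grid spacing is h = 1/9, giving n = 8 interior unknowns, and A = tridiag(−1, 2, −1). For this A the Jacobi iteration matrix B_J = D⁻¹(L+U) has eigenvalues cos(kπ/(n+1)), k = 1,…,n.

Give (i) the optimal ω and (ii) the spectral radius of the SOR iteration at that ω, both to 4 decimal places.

spectrum of D⁻¹(L+U) = {cos(kπ/9) : 1≤k≤8}; ρ_J = cos(π/9) = 0.9397.
1 − cos²(π/9) = sin²(π/9) ⇒ √(1−ρ_J²) = sin(π/9) = 0.34202.
So ω* = 2/1.34202 = 1.4903 (Young).
and ρ(B_{ω*}) = 1.4903 − 1 = 0.4903.

ω* = 1.4903, ρ_SOR = 0.4903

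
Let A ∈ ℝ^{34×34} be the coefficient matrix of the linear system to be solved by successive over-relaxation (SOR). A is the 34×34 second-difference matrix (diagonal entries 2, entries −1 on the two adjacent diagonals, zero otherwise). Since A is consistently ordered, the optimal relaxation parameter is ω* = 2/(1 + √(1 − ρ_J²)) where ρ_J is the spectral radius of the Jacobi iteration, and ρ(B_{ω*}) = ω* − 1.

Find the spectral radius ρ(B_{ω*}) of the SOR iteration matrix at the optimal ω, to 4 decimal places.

ρ_SOR = 0.8355

½·tridiag(1,0,1) at n=34: λ_k = cos(kπ/35); max |λ| at k=1 ⇒ ρ_J = cos(π/35) ≈ 0.9960.
√(1−ρ_J²) simplifies to sin(π/35) = 0.08964.
ω* = 2/(1 + 0.08964) = 2/1.08964 = 1.8355.
ρ_SOR = ω* − 1 ≈ 0.8355.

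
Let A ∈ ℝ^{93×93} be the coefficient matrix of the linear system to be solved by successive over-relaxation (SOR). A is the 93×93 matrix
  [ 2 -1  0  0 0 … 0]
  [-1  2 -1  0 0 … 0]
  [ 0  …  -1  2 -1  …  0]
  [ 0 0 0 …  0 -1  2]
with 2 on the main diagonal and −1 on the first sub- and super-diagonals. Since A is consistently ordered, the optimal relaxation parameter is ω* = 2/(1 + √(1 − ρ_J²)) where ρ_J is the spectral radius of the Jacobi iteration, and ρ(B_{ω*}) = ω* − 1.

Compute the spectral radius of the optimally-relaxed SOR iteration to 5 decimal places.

spectrum of D⁻¹(L+U) = {cos(kπ/94) : 1≤k≤93}; ρ_J = cos(π/94) = 0.99944.
root = sin(π/94) = 0.033415  (since 1−cos² = sin²).
So ω* = 2/1.033415 = 1.93533 (Young).
ρ_SOR = ω* − 1 = 1.93533 − 1 = 0.93533.

ρ_SOR = 0.93533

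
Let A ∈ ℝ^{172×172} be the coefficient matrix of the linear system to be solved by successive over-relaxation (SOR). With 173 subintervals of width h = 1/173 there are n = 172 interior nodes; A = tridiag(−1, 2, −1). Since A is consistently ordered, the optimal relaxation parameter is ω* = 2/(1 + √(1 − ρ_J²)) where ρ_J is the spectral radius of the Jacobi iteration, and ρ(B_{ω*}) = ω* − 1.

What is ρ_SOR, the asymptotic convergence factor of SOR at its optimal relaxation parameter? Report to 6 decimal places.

n=172: λ(B_J) = 1 − λ(A)/2 = cos(kπ/173); k=1 gives ρ_J = 0.999835.
√(1−ρ_J²) = |sin(π/173)| = 0.0181585
So ω* = 2/1.0181585 = 1.964331 (Young).
and ρ(B_{ω*}) = 1.964331 − 1 = 0.964331.

ρ_SOR = 0.964331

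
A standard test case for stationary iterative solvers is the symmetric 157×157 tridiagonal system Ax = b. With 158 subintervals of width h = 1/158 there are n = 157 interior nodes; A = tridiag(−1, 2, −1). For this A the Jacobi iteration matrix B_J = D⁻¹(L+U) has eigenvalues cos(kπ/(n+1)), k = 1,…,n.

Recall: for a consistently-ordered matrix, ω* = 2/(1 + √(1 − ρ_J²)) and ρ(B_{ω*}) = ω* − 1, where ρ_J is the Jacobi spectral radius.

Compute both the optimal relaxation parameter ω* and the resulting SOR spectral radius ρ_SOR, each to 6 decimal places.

ω* = 1.961011, ρ_SOR = 0.961011

B_J for the 157×157 system has eigenvalues cos(kπ/158); ρ_J = cos(π/158) = 0.999802.
√(1−ρ_J²) simplifies to sin(π/158) = 0.0198822.
Then 2/(1+√(1−ρ_J²)) = 2/(1+0.0198822); ω* = 2/1.0198822 = 1.961011.
ρ(B_{ω*}) = ω*−1 = 0.961011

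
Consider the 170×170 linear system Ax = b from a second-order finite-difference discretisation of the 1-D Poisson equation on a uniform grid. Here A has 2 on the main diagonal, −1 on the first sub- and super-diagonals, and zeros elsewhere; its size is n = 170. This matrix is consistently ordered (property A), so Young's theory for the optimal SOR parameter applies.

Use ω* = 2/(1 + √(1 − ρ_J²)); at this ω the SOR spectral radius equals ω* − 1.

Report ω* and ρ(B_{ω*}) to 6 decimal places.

n=170: λ(B_J) = 1 − λ(A)/2 = cos(kπ/171); k=1 gives ρ_J = 0.999831.
√(1−ρ_J²) simplifies to sin(π/171) = 0.0183709.
ω* = 2/(1+0.0183709) = 1.963921
ρ(B_{ω*}) = ω*−1 = 0.963921

ω* = 1.963921, ρ_SOR = 0.963921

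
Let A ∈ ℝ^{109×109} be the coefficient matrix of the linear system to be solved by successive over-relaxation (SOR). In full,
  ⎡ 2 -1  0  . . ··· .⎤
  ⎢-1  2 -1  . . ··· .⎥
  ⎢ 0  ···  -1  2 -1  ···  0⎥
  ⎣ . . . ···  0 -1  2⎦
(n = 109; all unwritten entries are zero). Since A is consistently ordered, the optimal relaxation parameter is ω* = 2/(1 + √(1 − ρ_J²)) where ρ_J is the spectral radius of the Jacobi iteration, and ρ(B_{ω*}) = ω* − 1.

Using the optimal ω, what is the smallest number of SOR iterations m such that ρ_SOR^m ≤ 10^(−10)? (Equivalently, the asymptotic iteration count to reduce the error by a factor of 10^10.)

ρ_J = max_k |cos(kπ/110)| = cos(π/110) = 0.9995922
1 − cos²(π/110) = sin²(π/110) ⇒ √(1−ρ_J²) = sin(π/110) = 0.0285561.
[ω*] 2 ÷ (1 + 0.0285561) = 2 ÷ 1.0285561 = 1.9444734.
ρ(B_{ω*}) = ω*−1 = 0.9444734
Need (0.9444734)^m ≤ 10^(−10): m ≥ 10·ln10/|ln 0.9444734| = 23.0259/0.0571278 = 403.059 ⇒ m = 404.

m = 404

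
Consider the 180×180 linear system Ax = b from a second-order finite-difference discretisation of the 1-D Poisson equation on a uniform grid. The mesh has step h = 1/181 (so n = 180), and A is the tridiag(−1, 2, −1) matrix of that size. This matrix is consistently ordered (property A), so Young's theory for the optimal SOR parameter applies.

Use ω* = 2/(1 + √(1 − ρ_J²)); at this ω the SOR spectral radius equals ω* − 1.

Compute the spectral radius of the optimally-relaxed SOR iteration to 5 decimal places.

n=180: λ(B_J) = 1 − λ(A)/2 = cos(kπ/181); k=1 gives ρ_J = 0.99985.
√(1−ρ_J²) simplifies to sin(π/181) = 0.017356.
So ω* = 2/1.017356 = 1.96588 (Young).
At ω = 1.96588 every |λ(B_ω)| = ω−1, so ρ_SOR = 0.96588.

ρ_SOR = 0.96588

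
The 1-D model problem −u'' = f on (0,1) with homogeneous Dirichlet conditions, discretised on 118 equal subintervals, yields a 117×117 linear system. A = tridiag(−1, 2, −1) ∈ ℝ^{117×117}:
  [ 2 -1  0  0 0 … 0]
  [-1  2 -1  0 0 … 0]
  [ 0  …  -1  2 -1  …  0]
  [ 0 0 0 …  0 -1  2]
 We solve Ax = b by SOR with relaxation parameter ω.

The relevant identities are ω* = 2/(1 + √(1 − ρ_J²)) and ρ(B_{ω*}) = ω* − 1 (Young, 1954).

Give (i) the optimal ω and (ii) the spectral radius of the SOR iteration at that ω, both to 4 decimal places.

ω* = 1.9481, ρ_SOR = 0.9481

With n=117, ρ(Jacobi) = cos(π/118) = 0.9996.
√(1−ρ_J²) simplifies to sin(π/118) = 0.02662.
Young: ω* = 2/(1+√(1−ρ_J²)) = 2/(1+0.02662) = 2/1.02662 = 1.9481.
ρ(B_{ω*}) = ω*−1 = 0.9481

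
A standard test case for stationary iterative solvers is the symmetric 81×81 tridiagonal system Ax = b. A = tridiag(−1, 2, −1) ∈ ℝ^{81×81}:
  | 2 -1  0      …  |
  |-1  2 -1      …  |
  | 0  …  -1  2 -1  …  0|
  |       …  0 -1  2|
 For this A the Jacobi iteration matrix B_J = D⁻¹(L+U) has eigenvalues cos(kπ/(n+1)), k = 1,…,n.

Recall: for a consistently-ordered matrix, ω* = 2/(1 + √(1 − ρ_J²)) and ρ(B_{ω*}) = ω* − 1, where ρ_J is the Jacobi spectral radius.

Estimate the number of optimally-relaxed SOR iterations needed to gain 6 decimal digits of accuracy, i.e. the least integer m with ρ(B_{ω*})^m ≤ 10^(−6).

m = 181

B_J for the 81×81 system has eigenvalues cos(kπ/82); ρ_J = cos(π/82) = 0.9992662.
1 − cos²(π/82) = sin²(π/82) ⇒ √(1−ρ_J²) = sin(π/82) = 0.0383027.
[ω*] 2 ÷ (1 + 0.0383027) = 2 ÷ 1.0383027 = 1.9262206.
ρ_SOR = ω* − 1 ≈ 0.9262206.
ρ_SOR^m ≤ 10^(−6) ⇔ m ≥ 6·ln10/(−ln 0.9262206) = 13.8155/0.0766428 = 180.258; m = ⌈180.258⌉ = 181.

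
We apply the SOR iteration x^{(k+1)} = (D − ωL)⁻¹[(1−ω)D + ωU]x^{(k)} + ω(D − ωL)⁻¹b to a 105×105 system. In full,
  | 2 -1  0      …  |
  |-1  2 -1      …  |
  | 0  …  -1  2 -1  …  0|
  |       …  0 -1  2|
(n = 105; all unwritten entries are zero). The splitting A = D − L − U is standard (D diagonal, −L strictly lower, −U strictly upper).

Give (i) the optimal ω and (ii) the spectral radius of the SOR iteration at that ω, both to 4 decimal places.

ω* = 1.9424, ρ_SOR = 0.9424

spectrum of D⁻¹(L+U) = {cos(kπ/106) : 1≤k≤105}; ρ_J = cos(π/106) = 0.9996.
1 − cos²(π/106) = sin²(π/106) ⇒ √(1−ρ_J²) = sin(π/106) = 0.02963.
Young: ω* = 2/(1+√(1−ρ_J²)) = 2/(1+0.02963) = 2/1.02963 = 1.9424.
At ω = 1.9424 every |λ(B_ω)| = ω−1, so ρ_SOR = 0.9424.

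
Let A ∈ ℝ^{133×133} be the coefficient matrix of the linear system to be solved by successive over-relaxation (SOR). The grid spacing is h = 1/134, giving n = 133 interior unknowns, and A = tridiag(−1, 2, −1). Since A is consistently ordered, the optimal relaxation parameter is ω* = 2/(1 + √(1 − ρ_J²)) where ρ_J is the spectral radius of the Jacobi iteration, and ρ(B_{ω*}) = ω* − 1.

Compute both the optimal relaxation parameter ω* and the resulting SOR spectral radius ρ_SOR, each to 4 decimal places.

spectrum of D⁻¹(L+U) = {cos(kπ/134) : 1≤k≤133}; ρ_J = cos(π/134) = 0.9997.
√(1 − cos²(π/134)) = sin(π/134) ≈ 0.02344.
[ω*] 2 ÷ (1 + 0.02344) = 2 ÷ 1.02344 = 1.9542.
ρ_SOR = ω* − 1 = 1.9542 − 1 = 0.9542.

ω* = 1.9542, ρ_SOR = 0.9542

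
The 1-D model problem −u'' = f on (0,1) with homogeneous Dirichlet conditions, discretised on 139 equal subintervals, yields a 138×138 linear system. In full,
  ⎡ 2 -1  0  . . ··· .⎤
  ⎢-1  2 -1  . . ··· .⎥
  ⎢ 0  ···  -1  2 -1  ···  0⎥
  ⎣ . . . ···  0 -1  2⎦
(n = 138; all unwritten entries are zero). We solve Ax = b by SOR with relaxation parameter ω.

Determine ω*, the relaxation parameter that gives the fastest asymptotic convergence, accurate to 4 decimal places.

½·tridiag(1,0,1) at n=138: λ_k = cos(kπ/139); max |λ| at k=1 ⇒ ρ_J = cos(π/139) ≈ 0.9997.
√(1−ρ_J²) = |sin(π/139)| = 0.02260
So ω* = 2/1.02260 = 1.9558 (Young).
Hence ρ(B_{ω*}) = 1.9558 − 1 = 0.9558.

ω* = 1.9558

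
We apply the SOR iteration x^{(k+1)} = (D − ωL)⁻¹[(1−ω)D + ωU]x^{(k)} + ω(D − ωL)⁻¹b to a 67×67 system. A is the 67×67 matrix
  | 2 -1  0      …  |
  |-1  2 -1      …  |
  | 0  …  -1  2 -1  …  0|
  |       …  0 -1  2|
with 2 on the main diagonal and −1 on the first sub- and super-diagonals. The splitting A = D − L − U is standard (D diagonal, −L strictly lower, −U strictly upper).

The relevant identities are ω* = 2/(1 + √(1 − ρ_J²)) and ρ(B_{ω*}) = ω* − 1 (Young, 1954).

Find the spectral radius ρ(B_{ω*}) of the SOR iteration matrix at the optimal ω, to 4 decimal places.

With n=67, ρ(Jacobi) = cos(π/68) = 0.9989.
1 − cos²(π/68) = sin²(π/68) ⇒ √(1−ρ_J²) = sin(π/68) = 0.04618.
ω* = 2/(1+0.04618) = 1.9117
ρ(B_{ω*}) = ω*−1 = 0.9117

ρ_SOR = 0.9117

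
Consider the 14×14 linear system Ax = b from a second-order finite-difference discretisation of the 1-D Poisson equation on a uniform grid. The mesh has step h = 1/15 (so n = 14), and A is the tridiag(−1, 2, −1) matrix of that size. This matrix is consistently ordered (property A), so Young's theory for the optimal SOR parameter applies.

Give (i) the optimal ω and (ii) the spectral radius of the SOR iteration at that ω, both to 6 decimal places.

B_J for the 14×14 system has eigenvalues cos(kπ/15); ρ_J = cos(π/15) = 0.978148.
√(1 − cos²(π/15)) = sin(π/15) ≈ 0.2079117.
[ω*] 2 ÷ (1 + 0.2079117) = 2 ÷ 1.2079117 = 1.655750.
At ω = 1.655750 every |λ(B_ω)| = ω−1, so ρ_SOR = 0.655750.

ω* = 1.655750, ρ_SOR = 0.655750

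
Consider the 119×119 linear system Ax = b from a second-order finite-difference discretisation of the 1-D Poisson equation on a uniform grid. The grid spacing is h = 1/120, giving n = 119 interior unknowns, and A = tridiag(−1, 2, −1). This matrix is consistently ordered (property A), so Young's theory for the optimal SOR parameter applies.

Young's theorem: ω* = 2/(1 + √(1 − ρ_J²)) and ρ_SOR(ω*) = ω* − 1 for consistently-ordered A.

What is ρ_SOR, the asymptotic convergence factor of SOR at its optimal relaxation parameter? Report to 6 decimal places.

n=119: λ(B_J) = 1 − λ(A)/2 = cos(kπ/120); k=1 gives ρ_J = 0.999657.
1 − cos²(π/120) = sin²(π/120) ⇒ √(1−ρ_J²) = sin(π/120) = 0.0261769.
ω* = 2/(1+0.0261769) = 1.948982
Hence ρ(B_{ω*}) = 1.948982 − 1 = 0.948982.

ρ_SOR = 0.948982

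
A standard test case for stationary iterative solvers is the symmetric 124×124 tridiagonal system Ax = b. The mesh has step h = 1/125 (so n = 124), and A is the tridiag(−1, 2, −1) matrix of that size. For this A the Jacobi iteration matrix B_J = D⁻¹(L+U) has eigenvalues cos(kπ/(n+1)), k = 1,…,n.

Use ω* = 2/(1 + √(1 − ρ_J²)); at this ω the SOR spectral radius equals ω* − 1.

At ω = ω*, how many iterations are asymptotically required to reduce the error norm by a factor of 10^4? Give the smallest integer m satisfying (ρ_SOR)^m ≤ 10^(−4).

With n=124, ρ(Jacobi) = cos(π/125) = 0.9996842.
root = sin(π/125) = 0.0251301  (since 1−cos² = sin²).
[ω*] 2 ÷ (1 + 0.0251301) = 2 ÷ 1.0251301 = 1.9509719.
At ω = 1.9509719 every |λ(B_ω)| = ω−1, so ρ_SOR = 0.9509719.
4·ln10 = 9.21034; −ln(0.9509719) = 0.0502708; m = ⌈9.21034/0.0502708⌉ = ⌈183.215⌉ = 184.

m = 184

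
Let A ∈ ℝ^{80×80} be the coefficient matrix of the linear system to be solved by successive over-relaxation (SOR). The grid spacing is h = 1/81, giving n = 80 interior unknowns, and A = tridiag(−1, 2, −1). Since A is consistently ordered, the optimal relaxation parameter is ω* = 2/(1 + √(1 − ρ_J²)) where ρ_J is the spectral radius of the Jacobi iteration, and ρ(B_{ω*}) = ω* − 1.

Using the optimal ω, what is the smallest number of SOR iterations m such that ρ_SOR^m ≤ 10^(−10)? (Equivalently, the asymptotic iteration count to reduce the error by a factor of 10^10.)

B_J for the 80×80 system has eigenvalues cos(kπ/81); ρ_J = cos(π/81) = 0.9992480.
1 − cos²(π/81) = sin²(π/81) ⇒ √(1−ρ_J²) = sin(π/81) = 0.0387754.
Young: ω* = 2/(1+√(1−ρ_J²)) = 2/(1+0.0387754) = 2/1.0387754 = 1.9253440.
and ρ(B_{ω*}) = 1.9253440 − 1 = 0.9253440.
(0.9253440)^m ≤ 10^{−10}  ⇒  m·ln(0.9253440) ≤ −10·ln10  ⇒  m ≥ 296.765  ⇒  m = 297

m = 297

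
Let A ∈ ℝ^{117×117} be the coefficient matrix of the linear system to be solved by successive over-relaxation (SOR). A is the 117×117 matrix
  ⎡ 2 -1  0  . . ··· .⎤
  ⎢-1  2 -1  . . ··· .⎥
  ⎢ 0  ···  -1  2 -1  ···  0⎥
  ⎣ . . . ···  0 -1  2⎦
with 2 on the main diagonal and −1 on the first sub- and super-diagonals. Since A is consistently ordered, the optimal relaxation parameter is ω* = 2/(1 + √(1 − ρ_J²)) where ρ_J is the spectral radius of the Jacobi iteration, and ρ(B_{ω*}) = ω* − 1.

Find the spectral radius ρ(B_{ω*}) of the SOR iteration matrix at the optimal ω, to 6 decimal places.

ρ_SOR = 0.948140

B_J for the 117×117 system has eigenvalues cos(kπ/118); ρ_J = cos(π/118) = 0.999646.
√(1 − cos²(π/118)) = sin(π/118) ≈ 0.0266205.
Young: ω* = 2/(1+√(1−ρ_J²)) = 2/(1+0.0266205) = 2/1.0266205 = 1.948140.
Hence ρ(B_{ω*}) = 1.948140 − 1 = 0.948140.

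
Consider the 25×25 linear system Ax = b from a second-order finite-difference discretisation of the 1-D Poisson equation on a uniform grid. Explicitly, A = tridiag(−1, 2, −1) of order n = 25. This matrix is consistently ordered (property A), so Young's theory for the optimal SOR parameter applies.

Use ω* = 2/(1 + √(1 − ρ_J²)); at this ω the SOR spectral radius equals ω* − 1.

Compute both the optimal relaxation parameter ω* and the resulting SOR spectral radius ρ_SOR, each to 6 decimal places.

n=25: λ(B_J) = 1 − λ(A)/2 = cos(kπ/26); k=1 gives ρ_J = 0.992709.
√(1 − cos²(π/26)) = sin(π/26) ≈ 0.1205367.
[ω*] 2 ÷ (1 + 0.1205367) = 2 ÷ 1.1205367 = 1.784859.
[ρ_SOR] ω* − 1 = 0.784859.

ω* = 1.784859, ρ_SOR = 0.784859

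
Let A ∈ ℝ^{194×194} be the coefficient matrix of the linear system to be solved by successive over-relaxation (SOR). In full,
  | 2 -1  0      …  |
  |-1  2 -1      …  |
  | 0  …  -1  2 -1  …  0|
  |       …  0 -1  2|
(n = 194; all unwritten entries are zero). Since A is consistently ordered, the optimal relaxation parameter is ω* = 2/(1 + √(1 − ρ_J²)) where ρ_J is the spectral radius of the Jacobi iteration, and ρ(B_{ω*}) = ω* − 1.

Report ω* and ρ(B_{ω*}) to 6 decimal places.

With n=194, ρ(Jacobi) = cos(π/195) = 0.999870.
√(1−ρ_J²) = |sin(π/195)| = 0.0161100
Then 2/(1+√(1−ρ_J²)) = 2/(1+0.0161100); ω* = 2/1.0161100 = 1.968291.
Hence ρ(B_{ω*}) = 1.968291 − 1 = 0.968291.

ω* = 1.968291, ρ_SOR = 0.968291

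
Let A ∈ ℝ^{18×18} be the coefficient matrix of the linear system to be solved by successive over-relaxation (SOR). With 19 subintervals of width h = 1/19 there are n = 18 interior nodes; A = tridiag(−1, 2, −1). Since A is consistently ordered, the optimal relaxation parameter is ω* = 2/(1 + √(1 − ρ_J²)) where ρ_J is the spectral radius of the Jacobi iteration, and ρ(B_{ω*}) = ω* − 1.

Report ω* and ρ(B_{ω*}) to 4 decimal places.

[ρ_J] n=18: ρ(B_J) = cos(π/(n+1)) = cos(π/19) = 0.9864.
√(1−ρ_J²) = |sin(π/19)| = 0.16459
ω* = 2/(1+0.16459) = 1.7173
and ρ(B_{ω*}) = 1.7173 − 1 = 0.7173.

ω* = 1.7173, ρ_SOR = 0.7173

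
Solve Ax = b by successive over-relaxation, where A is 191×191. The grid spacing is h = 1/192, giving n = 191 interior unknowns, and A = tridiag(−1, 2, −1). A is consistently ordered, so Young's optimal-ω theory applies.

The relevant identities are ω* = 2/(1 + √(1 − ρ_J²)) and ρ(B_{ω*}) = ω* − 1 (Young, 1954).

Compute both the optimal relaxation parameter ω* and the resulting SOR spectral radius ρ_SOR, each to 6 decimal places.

ω* = 1.967803, ρ_SOR = 0.967803

½·tridiag(1,0,1) at n=191: λ_k = cos(kπ/192); max |λ| at k=1 ⇒ ρ_J = cos(π/192) ≈ 0.999866.
√(1−ρ_J²) = |sin(π/192)| = 0.0163617
Then 2/(1+√(1−ρ_J²)) = 2/(1+0.0163617); ω* = 2/1.0163617 = 1.967803.
At ω = 1.967803 every |λ(B_ω)| = ω−1, so ρ_SOR = 0.967803.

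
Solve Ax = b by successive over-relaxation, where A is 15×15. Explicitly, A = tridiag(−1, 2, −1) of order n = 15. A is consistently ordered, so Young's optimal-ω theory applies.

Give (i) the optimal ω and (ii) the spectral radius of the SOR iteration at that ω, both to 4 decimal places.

ω* = 1.6735, ρ_SOR = 0.6735

spectrum of D⁻¹(L+U) = {cos(kπ/16) : 1≤k≤15}; ρ_J = cos(π/16) = 0.9808.
root = sin(π/16) = 0.19509  (since 1−cos² = sin²).
Young: ω* = 2/(1+√(1−ρ_J²)) = 2/(1+0.19509) = 2/1.19509 = 1.6735.
Hence ρ(B_{ω*}) = 1.6735 − 1 = 0.6735.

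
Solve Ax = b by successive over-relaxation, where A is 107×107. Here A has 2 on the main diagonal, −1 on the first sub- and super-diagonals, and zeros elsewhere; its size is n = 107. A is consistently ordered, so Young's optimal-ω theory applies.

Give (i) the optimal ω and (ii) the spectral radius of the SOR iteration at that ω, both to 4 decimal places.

ω* = 1.9435, ρ_SOR = 0.9435

[ρ_J] n=107: ρ(B_J) = cos(π/(n+1)) = cos(π/108) = 0.9996.
root = sin(π/108) = 0.02908  (since 1−cos² = sin²).
Then 2/(1+√(1−ρ_J²)) = 2/(1+0.02908); ω* = 2/1.02908 = 1.9435.
and ρ(B_{ω*}) = 1.9435 − 1 = 0.9435.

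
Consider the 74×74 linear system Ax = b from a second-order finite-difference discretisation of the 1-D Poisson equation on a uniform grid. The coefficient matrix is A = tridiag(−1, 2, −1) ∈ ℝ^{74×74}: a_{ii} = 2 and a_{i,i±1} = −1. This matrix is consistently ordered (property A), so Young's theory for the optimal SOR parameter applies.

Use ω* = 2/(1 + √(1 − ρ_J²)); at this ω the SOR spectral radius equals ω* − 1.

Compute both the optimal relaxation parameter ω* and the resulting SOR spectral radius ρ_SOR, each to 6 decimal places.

ω* = 1.919615, ρ_SOR = 0.919615

½·tridiag(1,0,1) at n=74: λ_k = cos(kπ/75); max |λ| at k=1 ⇒ ρ_J = cos(π/75) ≈ 0.999123.
√(1−ρ_J²) simplifies to sin(π/75) = 0.0418757.
Young: ω* = 2/(1+√(1−ρ_J²)) = 2/(1+0.0418757) = 2/1.0418757 = 1.919615.
ρ_SOR = ω* − 1 = 1.919615 − 1 = 0.919615.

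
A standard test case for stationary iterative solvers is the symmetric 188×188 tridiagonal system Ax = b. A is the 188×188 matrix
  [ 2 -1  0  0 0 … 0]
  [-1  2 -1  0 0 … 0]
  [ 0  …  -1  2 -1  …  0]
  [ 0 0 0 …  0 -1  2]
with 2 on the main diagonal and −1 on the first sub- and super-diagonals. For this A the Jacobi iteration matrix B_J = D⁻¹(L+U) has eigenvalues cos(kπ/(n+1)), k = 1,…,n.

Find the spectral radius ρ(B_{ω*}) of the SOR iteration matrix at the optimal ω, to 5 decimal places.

[ρ_J] n=188: ρ(B_J) = cos(π/(n+1)) = cos(π/189) = 0.99986.
root = sin(π/189) = 0.016621  (since 1−cos² = sin²).
ω* = 2/(1+0.016621) = 1.96730
Hence ρ(B_{ω*}) = 1.96730 − 1 = 0.96730.

ρ_SOR = 0.96730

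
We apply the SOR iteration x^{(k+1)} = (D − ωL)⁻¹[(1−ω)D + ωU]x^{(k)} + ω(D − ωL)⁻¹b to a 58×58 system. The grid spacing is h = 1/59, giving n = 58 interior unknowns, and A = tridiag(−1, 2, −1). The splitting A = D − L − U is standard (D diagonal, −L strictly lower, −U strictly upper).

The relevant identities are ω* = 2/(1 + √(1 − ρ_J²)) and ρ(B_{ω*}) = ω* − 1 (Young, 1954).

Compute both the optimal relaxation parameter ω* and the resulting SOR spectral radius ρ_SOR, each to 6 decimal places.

B_J for the 58×58 system has eigenvalues cos(kπ/59); ρ_J = cos(π/59) = 0.998583.
√(1−ρ_J²) simplifies to sin(π/59) = 0.0532222.
[ω*] 2 ÷ (1 + 0.0532222) = 2 ÷ 1.0532222 = 1.898935.
ρ_SOR = ω* − 1 ≈ 0.898935.

ω* = 1.898935, ρ_SOR = 0.898935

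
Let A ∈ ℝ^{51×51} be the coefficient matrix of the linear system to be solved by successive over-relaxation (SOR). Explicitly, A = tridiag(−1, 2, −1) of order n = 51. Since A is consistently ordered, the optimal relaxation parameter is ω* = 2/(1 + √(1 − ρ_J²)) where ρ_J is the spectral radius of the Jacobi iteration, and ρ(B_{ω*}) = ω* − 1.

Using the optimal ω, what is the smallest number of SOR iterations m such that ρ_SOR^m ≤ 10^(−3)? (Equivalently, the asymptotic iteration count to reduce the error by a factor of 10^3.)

m = 58

ρ_J = max_k |cos(kπ/52)| = cos(π/52) = 0.9981756
root = sin(π/52) = 0.0603785  (since 1−cos² = sin²).
Young: ω* = 2/(1+√(1−ρ_J²)) = 2/(1+0.0603785) = 2/1.0603785 = 1.8861190.
Hence ρ(B_{ω*}) = 1.8861190 − 1 = 0.8861190.
(0.8861190)^m ≤ 10^{−3}  ⇒  m·ln(0.8861190) ≤ −3·ln10  ⇒  m ≥ 57.134  ⇒  m = 58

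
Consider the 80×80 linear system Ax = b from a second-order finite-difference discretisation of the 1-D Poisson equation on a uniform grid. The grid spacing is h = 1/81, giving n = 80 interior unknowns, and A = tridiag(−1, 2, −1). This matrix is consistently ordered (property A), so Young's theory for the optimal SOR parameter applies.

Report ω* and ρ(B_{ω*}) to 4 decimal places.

n=80: λ(B_J) = 1 − λ(A)/2 = cos(kπ/81); k=1 gives ρ_J = 0.9992.
root = sin(π/81) = 0.03878  (since 1−cos² = sin²).
ω* = 2 / (1 + 0.03878) = 2 / 1.03878 ≈ 1.9253.
ρ_SOR = ω* − 1 ≈ 0.9253.

ω* = 1.9253, ρ_SOR = 0.9253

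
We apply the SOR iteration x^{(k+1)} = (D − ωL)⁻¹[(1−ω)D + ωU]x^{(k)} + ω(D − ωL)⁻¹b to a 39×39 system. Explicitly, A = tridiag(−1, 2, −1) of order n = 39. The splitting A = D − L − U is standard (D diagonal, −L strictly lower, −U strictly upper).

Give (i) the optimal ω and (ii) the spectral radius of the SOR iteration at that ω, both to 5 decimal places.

ρ_J = max_k |cos(kπ/40)| = cos(π/40) = 0.99692
1 − cos²(π/40) = sin²(π/40) ⇒ √(1−ρ_J²) = sin(π/40) = 0.078459.
ω* = 2 / (1 + 0.078459) = 2 / 1.078459 ≈ 1.85450.
Hence ρ(B_{ω*}) = 1.85450 − 1 = 0.85450.

ω* = 1.85450, ρ_SOR = 0.85450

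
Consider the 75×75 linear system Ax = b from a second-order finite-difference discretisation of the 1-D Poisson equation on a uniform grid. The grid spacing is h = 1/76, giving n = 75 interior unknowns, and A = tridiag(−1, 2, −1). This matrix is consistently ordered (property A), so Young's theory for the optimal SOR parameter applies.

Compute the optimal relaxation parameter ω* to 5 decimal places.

ρ_J = max_k |cos(kπ/76)| = cos(π/76) = 0.99915
√(1 − cos²(π/76)) = sin(π/76) ≈ 0.041325.
ω* = 2/(1 + 0.041325) = 2/1.041325 = 1.92063.
[ρ_SOR] ω* − 1 = 0.92063.

ω* = 1.92063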